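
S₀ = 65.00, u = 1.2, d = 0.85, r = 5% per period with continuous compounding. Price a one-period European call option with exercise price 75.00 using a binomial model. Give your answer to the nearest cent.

1.64

Risk-neutral probability p = (e^0.05 − 0.85)/(1.2 − 0.85) = 0.2013/0.3500 = 0.5751
Terminal stock prices: S_u = 78, S_d = 55.25
Terminal payoffs (S − K): max(3, 0) = 3, max(-19.75, 0) = 0
Node 0 (S = 65): V_0 = e^(−0.05)·[0.5751·3.0000 + 0.4249·0.0000] = 1.6410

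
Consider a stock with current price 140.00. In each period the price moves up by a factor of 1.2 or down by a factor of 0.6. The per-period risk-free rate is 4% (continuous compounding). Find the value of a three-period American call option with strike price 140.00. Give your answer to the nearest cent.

35.85

Risk-neutral probability p = (e^0.04 − 0.6)/(1.2 − 0.6) = 0.4408/0.6000 = 0.7347
Terminal stock prices: S_uuu = 241.9, S_uud = 121, S_udd = 60.48, S_ddd = 30.24
Terminal payoffs (S − K): max(101.9, 0) = 101.9, max(-19.04, 0) = 0, max(-79.52, 0) = 0, max(-109.8, 0) = 0
Node uu (S = 201.6): continuation = e^(−0.04)·[0.7347·101.9200 + 0.2653·0.0000] = 71.9430; exercise value = 61.6000 ≤ continuation, so V_uu = 71.9430
Node ud (S = 100.8): continuation = e^(−0.04)·[0.7347·0.0000 + 0.2653·0.0000] = 0.0000; exercise value = 0.0000 ≤ continuation, so V_ud = 0.0000
Node dd (S = 50.4): continuation = e^(−0.04)·[0.7347·0.0000 + 0.2653·0.0000] = 0.0000; exercise value = 0.0000 ≤ continuation, so V_dd = 0.0000
Node u (S = 168): continuation = e^(−0.04)·[0.7347·71.9430 + 0.2653·0.0000] = 50.7829; exercise value = 28.0000 ≤ continuation, so V_u = 50.7829
Node d (S = 84): continuation = e^(−0.04)·[0.7347·0.0000 + 0.2653·0.0000] = 0.0000; exercise value = 0.0000 ≤ continuation, so V_d = 0.0000
Node 0 (S = 140): continuation = e^(−0.04)·[0.7347·50.7829 + 0.2653·0.0000] = 35.8465; exercise value = 0.0000 ≤ continuation, so V_0 = 35.8465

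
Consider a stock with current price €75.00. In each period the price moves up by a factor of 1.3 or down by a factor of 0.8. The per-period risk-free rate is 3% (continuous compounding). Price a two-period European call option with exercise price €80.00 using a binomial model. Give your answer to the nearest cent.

€9.35

Risk-neutral probability p = (e^0.03 − 0.8)/(1.3 − 0.8) = 0.2305/0.5000 = 0.4609
Terminal stock prices: S_uu = 126.8, S_ud = 78, S_dd = 48
Terminal payoffs (S − K): max(46.75, 0) = 46.75, max(-2, 0) = 0, max(-32, 0) = 0
Node u (S = 97.5): V_u = e^(−0.03)·[0.4609·46.7500 + 0.5391·0.0000] = 20.9107
Node d (S = 60): V_d = e^(−0.03)·[0.4609·0.0000 + 0.5391·0.0000] = 0.0000
Node 0 (S = 75): V_0 = e^(−0.03)·[0.4609·20.9107 + 0.5391·0.0000] = 9.3531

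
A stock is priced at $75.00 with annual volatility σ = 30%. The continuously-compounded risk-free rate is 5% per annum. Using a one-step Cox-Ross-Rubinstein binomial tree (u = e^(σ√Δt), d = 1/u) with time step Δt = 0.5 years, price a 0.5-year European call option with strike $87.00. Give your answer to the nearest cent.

CRR parameters: u = e^(σ√Δt) = e^(0.3·√0.5) = 1.2363, d = 1/u = 0.8089
Per-period rate: rΔt = 0.05·0.5 = 0.025, so R = e^0.025 = 1.0253
Risk-neutral probability p = (e^0.025 − 0.8089)/(1.2363 − 0.8089) = 0.2165/0.4275 = 0.5064
Terminal stock prices: S_u = 92.72, S_d = 60.66
Terminal payoffs (S − K): max(5.723, 0) = 5.723, max(-26.34, 0) = 0
Node 0 (S = 75): V_0 = e^(−0.025)·[0.5064·5.7233 + 0.4936·0.0000] = 2.8267

$2.83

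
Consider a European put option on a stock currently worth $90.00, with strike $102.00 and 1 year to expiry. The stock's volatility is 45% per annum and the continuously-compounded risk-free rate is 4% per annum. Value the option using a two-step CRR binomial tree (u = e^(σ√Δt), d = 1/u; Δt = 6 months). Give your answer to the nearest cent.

CRR parameters: u = e^(σ√Δt) = e^(0.45·√0.5) = 1.3746, d = 1/u = 0.7275
Per-period rate: rΔt = 0.04·0.5 = 0.02, so R = e^0.02 = 1.0202
Risk-neutral probability p = (e^0.02 − 0.7275)/(1.3746 − 0.7275) = 0.2927/0.6472 = 0.4523
Terminal stock prices: S_uu = 170.1, S_ud = 90, S_dd = 47.63
Terminal payoffs (K − S): max(-68.07, 0) = 0, max(12, 0) = 12, max(54.37, 0) = 54.37
Node u (S = 123.7): V_u = e^(−0.02)·[0.4523·0.0000 + 0.5477·12.0000] = 6.4419
Node d (S = 65.47): V_d = e^(−0.02)·[0.4523·12.0000 + 0.5477·54.3723] = 34.5090
Node 0 (S = 90): V_0 = e^(−0.02)·[0.4523·6.4419 + 0.5477·34.5090] = 21.3815

$21.38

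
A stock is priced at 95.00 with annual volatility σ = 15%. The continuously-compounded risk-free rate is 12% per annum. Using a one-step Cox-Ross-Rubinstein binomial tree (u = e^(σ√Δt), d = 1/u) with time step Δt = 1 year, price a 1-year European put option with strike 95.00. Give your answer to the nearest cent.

1.34

CRR parameters: u = e^(σ√Δt) = e^(0.15·√1) = 1.1618, d = 1/u = 0.8607
Per-period rate: rΔt = 0.12·1 = 0.12, so R = e^0.12 = 1.1275
Risk-neutral probability p = (e^0.12 − 0.8607)/(1.1618 − 0.8607) = 0.2668/0.3011 = 0.8860
Terminal stock prices: S_u = 110.4, S_d = 81.77
Terminal payoffs (K − S): max(-15.37, 0) = 0, max(13.23, 0) = 13.23
Node 0 (S = 95): V_0 = e^(−0.12)·[0.8860·0.0000 + 0.1140·13.2327] = 1.3383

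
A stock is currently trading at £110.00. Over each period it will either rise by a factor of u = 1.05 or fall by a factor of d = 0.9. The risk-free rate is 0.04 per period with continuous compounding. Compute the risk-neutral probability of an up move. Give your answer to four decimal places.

Risk-neutral probability p = (e^0.04 − 0.9)/(1.05 − 0.9) = 0.1408/0.1500 = 0.9387

p = 0.9387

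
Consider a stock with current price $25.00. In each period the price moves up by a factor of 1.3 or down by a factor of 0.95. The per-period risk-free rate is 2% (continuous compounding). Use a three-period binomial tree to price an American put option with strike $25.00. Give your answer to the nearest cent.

$1.72

Risk-neutral probability p = (e^0.02 − 0.95)/(1.3 − 0.95) = 0.0702/0.3500 = 0.2006
Terminal stock prices: S_uuu = 54.93, S_uud = 40.14, S_udd = 29.33, S_ddd = 21.43
Terminal payoffs (K − S): max(-29.93, 0) = 0, max(-15.14, 0) = 0, max(-4.331, 0) = 0, max(3.566, 0) = 3.566
Node uu (S = 42.25): continuation = e^(−0.02)·[0.2006·0.0000 + 0.7994·0.0000] = 0.0000; exercise value = 0.0000 ≤ continuation, so V_uu = 0.0000
Node ud (S = 30.88): continuation = e^(−0.02)·[0.2006·0.0000 + 0.7994·0.0000] = 0.0000; exercise value = 0.0000 ≤ continuation, so V_ud = 0.0000
Node dd (S = 22.56): continuation = e^(−0.02)·[0.2006·0.0000 + 0.7994·3.5656] = 2.7940; exercise value = 2.4375 ≤ continuation, so V_dd = 2.7940
Node u (S = 32.5): continuation = e^(−0.02)·[0.2006·0.0000 + 0.7994·0.0000] = 0.0000; exercise value = 0.0000 ≤ continuation, so V_u = 0.0000
Node d (S = 23.75): continuation = e^(−0.02)·[0.2006·0.0000 + 0.7994·2.7940] = 2.1894; exercise value = 1.2500 ≤ continuation, so V_d = 2.1894
Node 0 (S = 25): continuation = e^(−0.02)·[0.2006·0.0000 + 0.7994·2.1894] = 1.7156; exercise value = 0.0000 ≤ continuation, so V_0 = 1.7156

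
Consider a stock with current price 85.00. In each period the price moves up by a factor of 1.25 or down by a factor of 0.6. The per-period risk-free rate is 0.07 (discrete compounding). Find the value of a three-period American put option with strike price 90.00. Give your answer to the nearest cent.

Risk-neutral probability p = (1 + 0.07 − 0.6)/(1.25 − 0.6) = 0.4700/0.6500 = 0.7231
Terminal stock prices: S_uuu = 166, S_uud = 79.69, S_udd = 38.25, S_ddd = 18.36
Terminal payoffs (K − S): max(-76.02, 0) = 0, max(10.31, 0) = 10.31, max(51.75, 0) = 51.75, max(71.64, 0) = 71.64
Node uu (S = 132.8): continuation = 1/1.07·[0.7231·0.0000 + 0.2769·10.3125] = 2.6689; exercise value = 0.0000 ≤ continuation, so V_uu = 2.6689
Node ud (S = 63.75): continuation = 1/1.07·[0.7231·10.3125 + 0.2769·51.7500] = 20.3621; exercise value = 26.2500 > continuation, so V_ud = 26.2500 (exercise)
Node dd (S = 30.6): continuation = 1/1.07·[0.7231·51.7500 + 0.2769·71.6400] = 53.5121; exercise value = 59.4000 > continuation, so V_dd = 59.4000 (exercise)
Node u (S = 106.2): continuation = 1/1.07·[0.7231·2.6689 + 0.2769·26.2500] = 8.5973; exercise value = 0.0000 ≤ continuation, so V_u = 8.5973
Node d (S = 51): continuation = 1/1.07·[0.7231·26.2500 + 0.2769·59.4000] = 33.1121; exercise value = 39.0000 > continuation, so V_d = 39.0000 (exercise)
Node 0 (S = 85): continuation = 1/1.07·[0.7231·8.5973 + 0.2769·39.0000] = 15.9033; exercise value = 5.0000 ≤ continuation, so V_0 = 15.9033

15.90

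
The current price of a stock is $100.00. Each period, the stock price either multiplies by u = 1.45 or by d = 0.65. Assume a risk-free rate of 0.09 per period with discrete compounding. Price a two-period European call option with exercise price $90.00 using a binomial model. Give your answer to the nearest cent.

Risk-neutral probability p = (1 + 0.09 − 0.65)/(1.45 − 0.65) = 0.4400/0.8000 = 0.5500
Terminal stock prices: S_uu = 210.2, S_ud = 94.25, S_dd = 42.25
Terminal payoffs (S − K): max(120.2, 0) = 120.2, max(4.25, 0) = 4.25, max(-47.75, 0) = 0
Node u (S = 145): V_u = 1/1.09·[0.5500·120.2500 + 0.4500·4.2500] = 62.4312
Node d (S = 65): V_d = 1/1.09·[0.5500·4.2500 + 0.4500·0.0000] = 2.1445
Node 0 (S = 100): V_0 = 1/1.09·[0.5500·62.4312 + 0.4500·2.1445] = 32.3873

$32.39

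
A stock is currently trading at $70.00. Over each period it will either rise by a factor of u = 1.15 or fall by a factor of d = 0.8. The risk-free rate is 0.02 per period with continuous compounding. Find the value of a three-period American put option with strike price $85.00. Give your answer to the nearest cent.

$16.67

Risk-neutral probability p = (e^0.02 − 0.8)/(1.15 − 0.8) = 0.2202/0.3500 = 0.6291
Terminal stock prices: S_uuu = 106.5, S_uud = 74.06, S_udd = 51.52, S_ddd = 35.84
Terminal payoffs (K − S): max(-21.46, 0) = 0, max(10.94, 0) = 10.94, max(33.48, 0) = 33.48, max(49.16, 0) = 49.16
Node uu (S = 92.57): continuation = e^(−0.02)·[0.6291·0.0000 + 0.3709·10.9400] = 3.9768; exercise value = 0.0000 ≤ continuation, so V_uu = 3.9768
Node ud (S = 64.4): continuation = e^(−0.02)·[0.6291·10.9400 + 0.3709·33.4800] = 18.9169; exercise value = 20.6000 > continuation, so V_ud = 20.6000 (exercise)
Node dd (S = 44.8): continuation = e^(−0.02)·[0.6291·33.4800 + 0.3709·49.1600] = 38.5169; exercise value = 40.2000 > continuation, so V_dd = 40.2000 (exercise)
Node u (S = 80.5): continuation = e^(−0.02)·[0.6291·3.9768 + 0.3709·20.6000] = 9.9408; exercise value = 4.5000 ≤ continuation, so V_u = 9.9408
Node d (S = 56): continuation = e^(−0.02)·[0.6291·20.6000 + 0.3709·40.2000] = 27.3169; exercise value = 29.0000 > continuation, so V_d = 29.0000 (exercise)
Node 0 (S = 70): continuation = e^(−0.02)·[0.6291·9.9408 + 0.3709·29.0000] = 16.6721; exercise value = 15.0000 ≤ continuation, so V_0 = 16.6721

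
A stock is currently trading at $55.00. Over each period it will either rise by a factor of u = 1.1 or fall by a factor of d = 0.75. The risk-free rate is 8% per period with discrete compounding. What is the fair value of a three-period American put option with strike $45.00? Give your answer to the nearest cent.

$0.23

Risk-neutral probability p = (1 + 0.08 − 0.75)/(1.1 − 0.75) = 0.3300/0.3500 = 0.9429
Terminal stock prices: S_uuu = 73.21, S_uud = 49.91, S_udd = 34.03, S_ddd = 23.2
Terminal payoffs (K − S): max(-28.21, 0) = 0, max(-4.913, 0) = 0, max(10.97, 0) = 10.97, max(21.8, 0) = 21.8
Node uu (S = 66.55): continuation = 1/1.08·[0.9429·0.0000 + 0.0571·0.0000] = 0.0000; exercise value = 0.0000 ≤ continuation, so V_uu = 0.0000
Node ud (S = 45.38): continuation = 1/1.08·[0.9429·0.0000 + 0.0571·10.9687] = 0.5804; exercise value = 0.0000 ≤ continuation, so V_ud = 0.5804
Node dd (S = 30.94): continuation = 1/1.08·[0.9429·10.9687 + 0.0571·21.7969] = 10.7292; exercise value = 14.0625 > continuation, so V_dd = 14.0625 (exercise)
Node u (S = 60.5): continuation = 1/1.08·[0.9429·0.0000 + 0.0571·0.5804] = 0.0307; exercise value = 0.0000 ≤ continuation, so V_u = 0.0307
Node d (S = 41.25): continuation = 1/1.08·[0.9429·0.5804 + 0.0571·14.0625] = 1.2507; exercise value = 3.7500 > continuation, so V_d = 3.7500 (exercise)
Node 0 (S = 55): continuation = 1/1.08·[0.9429·0.0307 + 0.0571·3.7500] = 0.2252; exercise value = 0.0000 ≤ continuation, so V_0 = 0.2252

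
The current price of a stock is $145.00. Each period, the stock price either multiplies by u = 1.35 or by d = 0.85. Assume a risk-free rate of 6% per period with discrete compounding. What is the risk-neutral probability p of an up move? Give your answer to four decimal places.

Risk-neutral probability p = (1 + 0.06 − 0.85)/(1.35 − 0.85) = 0.2100/0.5000 = 0.4200

p = 0.4200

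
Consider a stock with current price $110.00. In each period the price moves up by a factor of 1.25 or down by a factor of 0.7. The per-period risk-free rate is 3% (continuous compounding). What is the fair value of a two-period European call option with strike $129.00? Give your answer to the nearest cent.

$14.58

Risk-neutral probability p = (e^0.03 − 0.7)/(1.25 − 0.7) = 0.3305/0.5500 = 0.6008
Terminal stock prices: S_uu = 171.9, S_ud = 96.25, S_dd = 53.9
Terminal payoffs (S − K): max(42.88, 0) = 42.88, max(-32.75, 0) = 0, max(-75.1, 0) = 0
Node u (S = 137.5): V_u = e^(−0.03)·[0.6008·42.8750 + 0.3992·0.0000] = 24.9991
Node d (S = 77): V_d = e^(−0.03)·[0.6008·0.0000 + 0.3992·0.0000] = 0.0000
Node 0 (S = 110): V_0 = e^(−0.03)·[0.6008·24.9991 + 0.3992·0.0000] = 14.5762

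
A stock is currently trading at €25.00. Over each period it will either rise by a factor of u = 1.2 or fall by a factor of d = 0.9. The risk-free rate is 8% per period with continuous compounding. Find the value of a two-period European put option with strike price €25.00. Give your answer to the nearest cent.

€0.61

Risk-neutral probability p = (e^0.08 − 0.9)/(1.2 − 0.9) = 0.1833/0.3000 = 0.6110
Terminal stock prices: S_uu = 36, S_ud = 27, S_dd = 20.25
Terminal payoffs (K − S): max(-11, 0) = 0, max(-2, 0) = 0, max(4.75, 0) = 4.75
Node u (S = 30): V_u = e^(−0.08)·[0.6110·0.0000 + 0.3890·0.0000] = 0.0000
Node d (S = 22.5): V_d = e^(−0.08)·[0.6110·0.0000 + 0.3890·4.7500] = 1.7059
Node 0 (S = 25): V_0 = e^(−0.08)·[0.6110·0.0000 + 0.3890·1.7059] = 0.6126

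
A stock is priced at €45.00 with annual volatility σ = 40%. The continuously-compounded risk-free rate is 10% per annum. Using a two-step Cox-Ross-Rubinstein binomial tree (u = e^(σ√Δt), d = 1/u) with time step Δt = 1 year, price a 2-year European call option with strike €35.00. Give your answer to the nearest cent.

€19.03

CRR parameters: u = e^(σ√Δt) = e^(0.4·√1) = 1.4918, d = 1/u = 0.6703
Per-period rate: rΔt = 0.1·1 = 0.1, so R = e^0.1 = 1.1052
Risk-neutral probability p = (e^0.1 − 0.6703)/(1.4918 − 0.6703) = 0.4349/0.8215 = 0.5293
Terminal stock prices: S_uu = 100.1, S_ud = 45, S_dd = 20.22
Terminal payoffs (S − K): max(65.15, 0) = 65.15, max(10, 0) = 10, max(-14.78, 0) = 0
Node u (S = 67.13): V_u = e^(−0.1)·[0.5293·65.1493 + 0.4707·10.0000] = 35.4628
Node d (S = 30.16): V_d = e^(−0.1)·[0.5293·10.0000 + 0.4707·0.0000] = 4.7896
Node 0 (S = 45): V_0 = e^(−0.1)·[0.5293·35.4628 + 0.4707·4.7896] = 19.0251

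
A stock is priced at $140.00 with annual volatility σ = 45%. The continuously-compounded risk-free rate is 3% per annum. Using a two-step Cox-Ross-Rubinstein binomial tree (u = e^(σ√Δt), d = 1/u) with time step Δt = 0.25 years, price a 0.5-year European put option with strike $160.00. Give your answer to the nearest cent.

$30.07

CRR parameters: u = e^(σ√Δt) = e^(0.45·√0.25) = 1.2523, d = 1/u = 0.7985
Per-period rate: rΔt = 0.03·0.25 = 0.0075, so R = e^0.0075 = 1.0075
Risk-neutral probability p = (e^0.0075 − 0.7985)/(1.2523 − 0.7985) = 0.2090/0.4538 = 0.4606
Terminal stock prices: S_uu = 219.6, S_ud = 140, S_dd = 89.27
Terminal payoffs (K − S): max(-59.56, 0) = 0, max(20, 0) = 20, max(70.73, 0) = 70.73
Node u (S = 175.3): V_u = e^(−0.0075)·[0.4606·0.0000 + 0.5394·20.0000] = 10.7079
Node d (S = 111.8): V_d = e^(−0.0075)·[0.4606·20.0000 + 0.5394·70.7321] = 47.0122
Node 0 (S = 140): V_0 = e^(−0.0075)·[0.4606·10.7079 + 0.5394·47.0122] = 30.0650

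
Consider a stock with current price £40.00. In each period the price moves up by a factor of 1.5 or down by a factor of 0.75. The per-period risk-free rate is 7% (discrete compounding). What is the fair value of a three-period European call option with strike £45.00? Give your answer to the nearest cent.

Risk-neutral probability p = (1 + 0.07 − 0.75)/(1.5 − 0.75) = 0.3200/0.7500 = 0.4267
Terminal stock prices: S_uuu = 135, S_uud = 67.5, S_udd = 33.75, S_ddd = 16.88
Terminal payoffs (S − K): max(90, 0) = 90, max(22.5, 0) = 22.5, max(-11.25, 0) = 0, max(-28.12, 0) = 0
Node uu (S = 90): V_uu = 1/1.07·[0.4267·90.0000 + 0.5733·22.5000] = 47.9439
Node ud (S = 45): V_ud = 1/1.07·[0.4267·22.5000 + 0.5733·0.0000] = 8.9720
Node dd (S = 22.5): V_dd = 1/1.07·[0.4267·0.0000 + 0.5733·0.0000] = 0.0000
Node u (S = 60): V_u = 1/1.07·[0.4267·47.9439 + 0.5733·8.9720] = 23.9252
Node d (S = 30): V_d = 1/1.07·[0.4267·8.9720 + 0.5733·0.0000] = 3.5776
Node 0 (S = 40): V_0 = 1/1.07·[0.4267·23.9252 + 0.5733·3.5776] = 11.4573

£11.46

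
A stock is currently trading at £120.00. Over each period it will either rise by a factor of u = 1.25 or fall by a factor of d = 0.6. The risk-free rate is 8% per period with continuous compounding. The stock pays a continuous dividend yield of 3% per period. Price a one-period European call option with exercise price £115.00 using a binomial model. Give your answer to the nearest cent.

Per-period risk-free factor R = e^0.08 = 1.0833; dividend-adjusted growth = e^(0.08−0.03) = 1.0513.
Risk-neutral probability p = (1.0513 − 0.6)/(1.25 − 0.6) = 0.4513/0.6500 = 0.6943
Terminal stock prices: S_u = 150, S_d = 72
Terminal payoffs (S − K): max(35, 0) = 35, max(-43, 0) = 0
Node 0 (S = 120): V_0 = e^(−0.08)·[0.6943·35.0000 + 0.3057·0.0000] = 22.4310

£22.43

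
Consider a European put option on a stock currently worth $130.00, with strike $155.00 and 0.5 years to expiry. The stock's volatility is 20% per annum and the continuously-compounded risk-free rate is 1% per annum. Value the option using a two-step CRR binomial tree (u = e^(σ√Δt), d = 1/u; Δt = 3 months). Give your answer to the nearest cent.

$25.12

CRR parameters: u = e^(σ√Δt) = e^(0.2·√0.25) = 1.1052, d = 1/u = 0.9048
Per-period rate: rΔt = 0.01·0.25 = 0.0025, so R = e^0.0025 = 1.0025
Risk-neutral probability p = (e^0.0025 − 0.9048)/(1.1052 − 0.9048) = 0.0977/0.2003 = 0.4875
Terminal stock prices: S_uu = 158.8, S_ud = 130, S_dd = 106.4
Terminal payoffs (K − S): max(-3.782, 0) = 0, max(25, 0) = 25, max(48.57, 0) = 48.57
Node u (S = 143.7): V_u = e^(−0.0025)·[0.4875·0.0000 + 0.5125·25.0000] = 12.7801
Node d (S = 117.6): V_d = e^(−0.0025)·[0.4875·25.0000 + 0.5125·48.5650] = 36.9841
Node 0 (S = 130): V_0 = e^(−0.0025)·[0.4875·12.7801 + 0.5125·36.9841] = 25.1214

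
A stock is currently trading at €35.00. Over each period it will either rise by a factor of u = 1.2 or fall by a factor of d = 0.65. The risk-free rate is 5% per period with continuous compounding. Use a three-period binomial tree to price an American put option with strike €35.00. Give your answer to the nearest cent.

€4.80

Risk-neutral probability p = (e^0.05 − 0.65)/(1.2 − 0.65) = 0.4013/0.5500 = 0.7296
Terminal stock prices: S_uuu = 60.48, S_uud = 32.76, S_udd = 17.75, S_ddd = 9.612
Terminal payoffs (K − S): max(-25.48, 0) = 0, max(2.24, 0) = 2.24, max(17.25, 0) = 17.25, max(25.39, 0) = 25.39
Node uu (S = 50.4): continuation = e^(−0.05)·[0.7296·0.0000 + 0.2704·2.2400] = 0.5762; exercise value = 0.0000 ≤ continuation, so V_uu = 0.5762
Node ud (S = 27.3): continuation = e^(−0.05)·[0.7296·2.2400 + 0.2704·17.2550] = 5.9930; exercise value = 7.7000 > continuation, so V_ud = 7.7000 (exercise)
Node dd (S = 14.79): continuation = e^(−0.05)·[0.7296·17.2550 + 0.2704·25.3881] = 18.5055; exercise value = 20.2125 > continuation, so V_dd = 20.2125 (exercise)
Node u (S = 42): continuation = e^(−0.05)·[0.7296·0.5762 + 0.2704·7.7000] = 2.3805; exercise value = 0.0000 ≤ continuation, so V_u = 2.3805
Node d (S = 22.75): continuation = e^(−0.05)·[0.7296·7.7000 + 0.2704·20.2125] = 10.5430; exercise value = 12.2500 > continuation, so V_d = 12.2500 (exercise)
Node 0 (S = 35): continuation = e^(−0.05)·[0.7296·2.3805 + 0.2704·12.2500] = 4.8031; exercise value = 0.0000 ≤ continuation, so V_0 = 4.8031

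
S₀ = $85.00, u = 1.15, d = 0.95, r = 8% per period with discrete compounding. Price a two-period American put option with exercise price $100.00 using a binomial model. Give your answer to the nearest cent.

$15.00

Risk-neutral probability p = (1 + 0.08 − 0.95)/(1.15 − 0.95) = 0.1300/0.2000 = 0.6500
Terminal stock prices: S_uu = 112.4, S_ud = 92.86, S_dd = 76.71
Terminal payoffs (K − S): max(-12.41, 0) = 0, max(7.138, 0) = 7.138, max(23.29, 0) = 23.29
Node u (S = 97.75): continuation = 1/1.08·[0.6500·0.0000 + 0.3500·7.1375] = 2.3131; exercise value = 2.2500 ≤ continuation, so V_u = 2.3131
Node d (S = 80.75): continuation = 1/1.08·[0.6500·7.1375 + 0.3500·23.2875] = 11.8426; exercise value = 19.2500 > continuation, so V_d = 19.2500 (exercise)
Node 0 (S = 85): continuation = 1/1.08·[0.6500·2.3131 + 0.3500·19.2500] = 7.6306; exercise value = 15.0000 > continuation, so V_0 = 15.0000 (exercise)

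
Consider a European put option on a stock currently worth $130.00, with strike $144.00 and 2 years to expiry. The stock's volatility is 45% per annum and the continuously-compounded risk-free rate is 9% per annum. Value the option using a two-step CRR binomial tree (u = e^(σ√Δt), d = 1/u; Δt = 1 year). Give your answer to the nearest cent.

$25.60

CRR parameters: u = e^(σ√Δt) = e^(0.45·√1) = 1.5683, d = 1/u = 0.6376
Per-period rate: rΔt = 0.09·1 = 0.09, so R = e^0.09 = 1.0942
Risk-neutral probability p = (e^0.09 − 0.6376)/(1.5683 − 0.6376) = 0.4565/0.9307 = 0.4905
Terminal stock prices: S_uu = 319.7, S_ud = 130, S_dd = 52.85
Terminal payoffs (K − S): max(-175.7, 0) = 0, max(14, 0) = 14, max(91.15, 0) = 91.15
Node u (S = 203.9): V_u = e^(−0.09)·[0.4905·0.0000 + 0.5095·14.0000] = 6.5184
Node d (S = 82.89): V_d = e^(−0.09)·[0.4905·14.0000 + 0.5095·91.1459] = 48.7144
Node 0 (S = 130): V_0 = e^(−0.09)·[0.4905·6.5184 + 0.5095·48.7144] = 25.6040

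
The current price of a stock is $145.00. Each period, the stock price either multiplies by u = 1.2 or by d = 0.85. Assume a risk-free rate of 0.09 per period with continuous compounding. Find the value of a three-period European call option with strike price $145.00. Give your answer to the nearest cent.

$38.31

Risk-neutral probability p = (e^0.09 − 0.85)/(1.2 − 0.85) = 0.2442/0.3500 = 0.6976
Terminal stock prices: S_uuu = 250.6, S_uud = 177.5, S_udd = 125.7, S_ddd = 89.05
Terminal payoffs (S − K): max(105.6, 0) = 105.6, max(32.48, 0) = 32.48, max(-19.29, 0) = 0, max(-55.95, 0) = 0
Node uu (S = 208.8): V_uu = e^(−0.09)·[0.6976·105.5600 + 0.3024·32.4800] = 76.2800
Node ud (S = 147.9): V_ud = e^(−0.09)·[0.6976·32.4800 + 0.3024·0.0000] = 20.7091
Node dd (S = 104.8): V_dd = e^(−0.09)·[0.6976·0.0000 + 0.3024·0.0000] = 0.0000
Node u (S = 174): V_u = e^(−0.09)·[0.6976·76.2800 + 0.3024·20.7091] = 54.3584
Node d (S = 123.2): V_d = e^(−0.09)·[0.6976·20.7091 + 0.3024·0.0000] = 13.2040
Node 0 (S = 145): V_0 = e^(−0.09)·[0.6976·54.3584 + 0.3024·13.2040] = 38.3075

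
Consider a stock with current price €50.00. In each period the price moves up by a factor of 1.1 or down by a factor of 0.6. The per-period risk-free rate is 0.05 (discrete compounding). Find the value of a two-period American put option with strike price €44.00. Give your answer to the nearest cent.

Risk-neutral probability p = (1 + 0.05 − 0.6)/(1.1 − 0.6) = 0.4500/0.5000 = 0.9000
Terminal stock prices: S_uu = 60.5, S_ud = 33, S_dd = 18
Terminal payoffs (K − S): max(-16.5, 0) = 0, max(11, 0) = 11, max(26, 0) = 26
Node u (S = 55): continuation = 1/1.05·[0.9000·0.0000 + 0.1000·11.0000] = 1.0476; exercise value = 0.0000 ≤ continuation, so V_u = 1.0476
Node d (S = 30): continuation = 1/1.05·[0.9000·11.0000 + 0.1000·26.0000] = 11.9048; exercise value = 14.0000 > continuation, so V_d = 14.0000 (exercise)
Node 0 (S = 50): continuation = 1/1.05·[0.9000·1.0476 + 0.1000·14.0000] = 2.2313; exercise value = 0.0000 ≤ continuation, so V_0 = 2.2313

€2.23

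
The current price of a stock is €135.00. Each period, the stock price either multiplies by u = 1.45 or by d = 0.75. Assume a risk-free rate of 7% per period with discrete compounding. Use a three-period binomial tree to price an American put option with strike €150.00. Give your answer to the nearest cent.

€29.12

Risk-neutral probability p = (1 + 0.07 − 0.75)/(1.45 − 0.75) = 0.3200/0.7000 = 0.4571
Terminal stock prices: S_uuu = 411.6, S_uud = 212.9, S_udd = 110.1, S_ddd = 56.95
Terminal payoffs (K − S): max(-261.6, 0) = 0, max(-62.88, 0) = 0, max(39.89, 0) = 39.89, max(93.05, 0) = 93.05
Node uu (S = 283.8): continuation = 1/1.07·[0.4571·0.0000 + 0.5429·0.0000] = 0.0000; exercise value = 0.0000 ≤ continuation, so V_uu = 0.0000
Node ud (S = 146.8): continuation = 1/1.07·[0.4571·0.0000 + 0.5429·39.8906] = 20.2382; exercise value = 3.1875 ≤ continuation, so V_ud = 20.2382
Node dd (S = 75.94): continuation = 1/1.07·[0.4571·39.8906 + 0.5429·93.0469] = 64.2494; exercise value = 74.0625 > continuation, so V_dd = 74.0625 (exercise)
Node u (S = 195.8): continuation = 1/1.07·[0.4571·0.0000 + 0.5429·20.2382] = 10.2677; exercise value = 0.0000 ≤ continuation, so V_u = 10.2677
Node d (S = 101.2): continuation = 1/1.07·[0.4571·20.2382 + 0.5429·74.0625] = 46.2216; exercise value = 48.7500 > continuation, so V_d = 48.7500 (exercise)
Node 0 (S = 135): continuation = 1/1.07·[0.4571·10.2677 + 0.5429·48.7500] = 29.1197; exercise value = 15.0000 ≤ continuation, so V_0 = 29.1197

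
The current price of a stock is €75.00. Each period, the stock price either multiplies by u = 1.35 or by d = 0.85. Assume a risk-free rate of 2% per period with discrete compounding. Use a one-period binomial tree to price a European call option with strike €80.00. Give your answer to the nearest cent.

Risk-neutral probability p = (1 + 0.02 − 0.85)/(1.35 − 0.85) = 0.1700/0.5000 = 0.3400
Terminal stock prices: S_u = 101.2, S_d = 63.75
Terminal payoffs (S − K): max(21.25, 0) = 21.25, max(-16.25, 0) = 0
Node 0 (S = 75): V_0 = 1/1.02·[0.3400·21.2500 + 0.6600·0.0000] = 7.0833

€7.08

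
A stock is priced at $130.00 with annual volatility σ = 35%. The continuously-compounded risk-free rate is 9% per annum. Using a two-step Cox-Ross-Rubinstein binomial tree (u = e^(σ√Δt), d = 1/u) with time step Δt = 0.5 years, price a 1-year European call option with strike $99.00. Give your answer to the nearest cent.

CRR parameters: u = e^(σ√Δt) = e^(0.35·√0.5) = 1.2808, d = 1/u = 0.7808
Per-period rate: rΔt = 0.09·0.5 = 0.045, so R = e^0.045 = 1.0460
Risk-neutral probability p = (e^0.045 − 0.7808)/(1.2808 − 0.7808) = 0.2653/0.5000 = 0.5305
Terminal stock prices: S_uu = 213.3, S_ud = 130, S_dd = 79.25
Terminal payoffs (S − K): max(114.3, 0) = 114.3, max(31, 0) = 31, max(-19.75, 0) = 0
Node u (S = 166.5): V_u = e^(−0.045)·[0.5305·114.2594 + 0.4695·31.0000] = 71.8607
Node d (S = 101.5): V_d = e^(−0.045)·[0.5305·31.0000 + 0.4695·0.0000] = 15.7216
Node 0 (S = 130): V_0 = e^(−0.045)·[0.5305·71.8607 + 0.4695·15.7216] = 43.5005

$43.50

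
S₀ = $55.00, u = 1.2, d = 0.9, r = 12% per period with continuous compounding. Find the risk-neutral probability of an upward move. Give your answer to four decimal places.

Risk-neutral probability p = (e^0.12 − 0.9)/(1.2 − 0.9) = 0.2275/0.3000 = 0.7583

p = 0.7583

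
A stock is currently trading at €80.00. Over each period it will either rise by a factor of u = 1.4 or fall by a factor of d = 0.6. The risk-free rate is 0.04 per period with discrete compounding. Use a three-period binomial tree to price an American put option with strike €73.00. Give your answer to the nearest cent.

€14.75

Risk-neutral probability p = (1 + 0.04 − 0.6)/(1.4 − 0.6) = 0.4400/0.8000 = 0.5500
Terminal stock prices: S_uuu = 219.5, S_uud = 94.08, S_udd = 40.32, S_ddd = 17.28
Terminal payoffs (K − S): max(-146.5, 0) = 0, max(-21.08, 0) = 0, max(32.68, 0) = 32.68, max(55.72, 0) = 55.72
Node uu (S = 156.8): continuation = 1/1.04·[0.5500·0.0000 + 0.4500·0.0000] = 0.0000; exercise value = 0.0000 ≤ continuation, so V_uu = 0.0000
Node ud (S = 67.2): continuation = 1/1.04·[0.5500·0.0000 + 0.4500·32.6800] = 14.1404; exercise value = 5.8000 ≤ continuation, so V_ud = 14.1404
Node dd (S = 28.8): continuation = 1/1.04·[0.5500·32.6800 + 0.4500·55.7200] = 41.3923; exercise value = 44.2000 > continuation, so V_dd = 44.2000 (exercise)
Node u (S = 112): continuation = 1/1.04·[0.5500·0.0000 + 0.4500·14.1404] = 6.1184; exercise value = 0.0000 ≤ continuation, so V_u = 6.1184
Node d (S = 48): continuation = 1/1.04·[0.5500·14.1404 + 0.4500·44.2000] = 26.6031; exercise value = 25.0000 ≤ continuation, so V_d = 26.6031
Node 0 (S = 80): continuation = 1/1.04·[0.5500·6.1184 + 0.4500·26.6031] = 14.7467; exercise value = 0.0000 ≤ continuation, so V_0 = 14.7467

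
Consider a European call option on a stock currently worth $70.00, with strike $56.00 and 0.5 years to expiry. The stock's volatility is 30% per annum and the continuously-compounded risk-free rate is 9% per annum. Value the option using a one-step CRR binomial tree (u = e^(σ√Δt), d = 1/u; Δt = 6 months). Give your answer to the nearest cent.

$16.46

CRR parameters: u = e^(σ√Δt) = e^(0.3·√0.5) = 1.2363, d = 1/u = 0.8089
Per-period rate: rΔt = 0.09·0.5 = 0.045, so R = e^0.045 = 1.0460
Risk-neutral probability p = (e^0.045 − 0.8089)/(1.2363 − 0.8089) = 0.2372/0.4275 = 0.5548
Terminal stock prices: S_u = 86.54, S_d = 56.62
Terminal payoffs (S − K): max(30.54, 0) = 30.54, max(0.6201, 0) = 0.6201
Node 0 (S = 70): V_0 = e^(−0.045)·[0.5548·30.5418 + 0.4452·0.6201] = 16.4641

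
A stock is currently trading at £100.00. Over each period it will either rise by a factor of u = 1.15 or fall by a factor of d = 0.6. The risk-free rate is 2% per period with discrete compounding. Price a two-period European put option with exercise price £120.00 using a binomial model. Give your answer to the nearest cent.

Risk-neutral probability p = (1 + 0.02 − 0.6)/(1.15 − 0.6) = 0.4200/0.5500 = 0.7636
Terminal stock prices: S_uu = 132.2, S_ud = 69, S_dd = 36
Terminal payoffs (K − S): max(-12.25, 0) = 0, max(51, 0) = 51, max(84, 0) = 84
Node u (S = 115): V_u = 1/1.02·[0.7636·0.0000 + 0.2364·51.0000] = 11.8182
Node d (S = 60): V_d = 1/1.02·[0.7636·51.0000 + 0.2364·84.0000] = 57.6471
Node 0 (S = 100): V_0 = 1/1.02·[0.7636·11.8182 + 0.2364·57.6471] = 22.2063

£22.21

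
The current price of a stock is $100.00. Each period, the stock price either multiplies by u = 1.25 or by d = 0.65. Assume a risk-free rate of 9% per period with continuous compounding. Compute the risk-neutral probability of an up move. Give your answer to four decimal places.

p = 0.7403

Risk-neutral probability p = (e^0.09 − 0.65)/(1.25 − 0.65) = 0.4442/0.6000 = 0.7403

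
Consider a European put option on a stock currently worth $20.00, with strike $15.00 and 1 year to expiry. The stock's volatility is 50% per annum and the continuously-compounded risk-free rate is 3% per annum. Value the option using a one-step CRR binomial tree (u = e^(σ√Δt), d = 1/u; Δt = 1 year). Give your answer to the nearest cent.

$1.65

CRR parameters: u = e^(σ√Δt) = e^(0.5·√1) = 1.6487, d = 1/u = 0.6065
Per-period rate: rΔt = 0.03·1 = 0.03, so R = e^0.03 = 1.0305
Risk-neutral probability p = (e^0.03 − 0.6065)/(1.6487 − 0.6065) = 0.4239/1.0422 = 0.4068
Terminal stock prices: S_u = 32.97, S_d = 12.13
Terminal payoffs (K − S): max(-17.97, 0) = 0, max(2.869, 0) = 2.869
Node 0 (S = 20): V_0 = e^(−0.03)·[0.4068·0.0000 + 0.5932·2.8694] = 1.6519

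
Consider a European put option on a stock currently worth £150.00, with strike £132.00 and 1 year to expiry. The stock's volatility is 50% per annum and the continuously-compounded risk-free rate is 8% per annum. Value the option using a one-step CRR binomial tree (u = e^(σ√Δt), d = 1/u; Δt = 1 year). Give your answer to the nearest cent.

£20.54

CRR parameters: u = e^(σ√Δt) = e^(0.5·√1) = 1.6487, d = 1/u = 0.6065
Per-period rate: rΔt = 0.08·1 = 0.08, so R = e^0.08 = 1.0833
Risk-neutral probability p = (e^0.08 − 0.6065)/(1.6487 − 0.6065) = 0.4768/1.0422 = 0.4575
Terminal stock prices: S_u = 247.3, S_d = 90.98
Terminal payoffs (K − S): max(-115.3, 0) = 0, max(41.02, 0) = 41.02
Node 0 (S = 150): V_0 = e^(−0.08)·[0.4575·0.0000 + 0.5425·41.0204] = 20.5443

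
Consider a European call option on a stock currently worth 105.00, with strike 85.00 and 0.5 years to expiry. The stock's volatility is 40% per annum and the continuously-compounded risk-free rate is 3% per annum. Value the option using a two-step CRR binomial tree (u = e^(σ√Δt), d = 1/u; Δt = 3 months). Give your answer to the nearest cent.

CRR parameters: u = e^(σ√Δt) = e^(0.4·√0.25) = 1.2214, d = 1/u = 0.8187
Per-period rate: rΔt = 0.03·0.25 = 0.0075, so R = e^0.0075 = 1.0075
Risk-neutral probability p = (e^0.0075 − 0.8187)/(1.2214 − 0.8187) = 0.1888/0.4027 = 0.4689
Terminal stock prices: S_uu = 156.6, S_ud = 105, S_dd = 70.38
Terminal payoffs (S − K): max(71.64, 0) = 71.64, max(20, 0) = 20, max(-14.62, 0) = 0
Node u (S = 128.2): V_u = e^(−0.0075)·[0.4689·71.6416 + 0.5311·20.0000] = 43.8824
Node d (S = 85.97): V_d = e^(−0.0075)·[0.4689·20.0000 + 0.5311·0.0000] = 9.3072
Node 0 (S = 105): V_0 = e^(−0.0075)·[0.4689·43.8824 + 0.5311·9.3072] = 25.3275

25.33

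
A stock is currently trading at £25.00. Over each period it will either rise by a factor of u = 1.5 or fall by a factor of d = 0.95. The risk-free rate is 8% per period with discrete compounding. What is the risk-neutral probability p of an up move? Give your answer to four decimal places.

p = 0.2364

Risk-neutral probability p = (1 + 0.08 − 0.95)/(1.5 − 0.95) = 0.1300/0.5500 = 0.2364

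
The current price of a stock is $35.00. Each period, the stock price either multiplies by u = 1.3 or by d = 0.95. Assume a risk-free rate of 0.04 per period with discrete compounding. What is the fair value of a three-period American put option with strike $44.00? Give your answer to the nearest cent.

Risk-neutral probability p = (1 + 0.04 − 0.95)/(1.3 − 0.95) = 0.0900/0.3500 = 0.2571
Terminal stock prices: S_uuu = 76.89, S_uud = 56.19, S_udd = 41.06, S_ddd = 30.01
Terminal payoffs (K − S): max(-32.89, 0) = 0, max(-12.19, 0) = 0, max(2.936, 0) = 2.936, max(13.99, 0) = 13.99
Node uu (S = 59.15): continuation = 1/1.04·[0.2571·0.0000 + 0.7429·0.0000] = 0.0000; exercise value = 0.0000 ≤ continuation, so V_uu = 0.0000
Node ud (S = 43.23): continuation = 1/1.04·[0.2571·0.0000 + 0.7429·2.9363] = 2.0973; exercise value = 0.7750 ≤ continuation, so V_ud = 2.0973
Node dd (S = 31.59): continuation = 1/1.04·[0.2571·2.9363 + 0.7429·13.9919] = 10.7202; exercise value = 12.4125 > continuation, so V_dd = 12.4125 (exercise)
Node u (S = 45.5): continuation = 1/1.04·[0.2571·0.0000 + 0.7429·2.0973] = 1.4981; exercise value = 0.0000 ≤ continuation, so V_u = 1.4981
Node d (S = 33.25): continuation = 1/1.04·[0.2571·2.0973 + 0.7429·12.4125] = 9.3846; exercise value = 10.7500 > continuation, so V_d = 10.7500 (exercise)
Node 0 (S = 35): continuation = 1/1.04·[0.2571·1.4981 + 0.7429·10.7500] = 8.0490; exercise value = 9.0000 > continuation, so V_0 = 9.0000 (exercise)

$9.00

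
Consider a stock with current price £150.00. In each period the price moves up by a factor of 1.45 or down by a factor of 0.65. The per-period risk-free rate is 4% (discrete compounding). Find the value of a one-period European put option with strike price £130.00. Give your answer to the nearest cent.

Risk-neutral probability p = (1 + 0.04 − 0.65)/(1.45 − 0.65) = 0.3900/0.8000 = 0.4875
Terminal stock prices: S_u = 217.5, S_d = 97.5
Terminal payoffs (K − S): max(-87.5, 0) = 0, max(32.5, 0) = 32.5
Node 0 (S = 150): V_0 = 1/1.04·[0.4875·0.0000 + 0.5125·32.5000] = 16.0156

£16.02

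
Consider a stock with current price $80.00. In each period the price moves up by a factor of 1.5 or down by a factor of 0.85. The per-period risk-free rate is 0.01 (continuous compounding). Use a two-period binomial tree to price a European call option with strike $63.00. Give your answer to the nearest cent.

Risk-neutral probability p = (e^0.01 − 0.85)/(1.5 − 0.85) = 0.1601/0.6500 = 0.2462
Terminal stock prices: S_uu = 180, S_ud = 102, S_dd = 57.8
Terminal payoffs (S − K): max(117, 0) = 117, max(39, 0) = 39, max(-5.2, 0) = 0
Node u (S = 120): V_u = e^(−0.01)·[0.2462·117.0000 + 0.7538·39.0000] = 57.6269
Node d (S = 68): V_d = e^(−0.01)·[0.2462·39.0000 + 0.7538·0.0000] = 9.5075
Node 0 (S = 80): V_0 = e^(−0.01)·[0.2462·57.6269 + 0.7538·9.5075] = 21.1435

$21.14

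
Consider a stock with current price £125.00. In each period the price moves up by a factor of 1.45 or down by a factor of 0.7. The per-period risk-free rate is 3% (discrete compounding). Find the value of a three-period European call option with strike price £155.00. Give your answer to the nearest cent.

£26.25

Risk-neutral probability p = (1 + 0.03 − 0.7)/(1.45 − 0.7) = 0.3300/0.7500 = 0.4400
Terminal stock prices: S_uuu = 381.1, S_uud = 184, S_udd = 88.81, S_ddd = 42.87
Terminal payoffs (S − K): max(226.1, 0) = 226.1, max(28.97, 0) = 28.97, max(-66.19, 0) = 0, max(-112.1, 0) = 0
Node uu (S = 262.8): V_uu = 1/1.03·[0.4400·226.0781 + 0.5600·28.9688] = 112.3271
Node ud (S = 126.9): V_ud = 1/1.03·[0.4400·28.9688 + 0.5600·0.0000] = 12.3750
Node dd (S = 61.25): V_dd = 1/1.03·[0.4400·0.0000 + 0.5600·0.0000] = 0.0000
Node u (S = 181.2): V_u = 1/1.03·[0.4400·112.3271 + 0.5600·12.3750] = 54.7125
Node d (S = 87.5): V_d = 1/1.03·[0.4400·12.3750 + 0.5600·0.0000] = 5.2864
Node 0 (S = 125): V_0 = 1/1.03·[0.4400·54.7125 + 0.5600·5.2864] = 26.2465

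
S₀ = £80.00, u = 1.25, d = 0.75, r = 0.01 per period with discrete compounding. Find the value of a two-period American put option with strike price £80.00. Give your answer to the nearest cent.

£10.73

Risk-neutral probability p = (1 + 0.01 − 0.75)/(1.25 − 0.75) = 0.2600/0.5000 = 0.5200
Terminal stock prices: S_uu = 125, S_ud = 75, S_dd = 45
Terminal payoffs (K − S): max(-45, 0) = 0, max(5, 0) = 5, max(35, 0) = 35
Node u (S = 100): continuation = 1/1.01·[0.5200·0.0000 + 0.4800·5.0000] = 2.3762; exercise value = 0.0000 ≤ continuation, so V_u = 2.3762
Node d (S = 60): continuation = 1/1.01·[0.5200·5.0000 + 0.4800·35.0000] = 19.2079; exercise value = 20.0000 > continuation, so V_d = 20.0000 (exercise)
Node 0 (S = 80): continuation = 1/1.01·[0.5200·2.3762 + 0.4800·20.0000] = 10.7284; exercise value = 0.0000 ≤ continuation, so V_0 = 10.7284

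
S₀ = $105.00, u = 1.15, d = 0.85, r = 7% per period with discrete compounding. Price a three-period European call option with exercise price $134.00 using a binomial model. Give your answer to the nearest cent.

$8.27

Risk-neutral probability p = (1 + 0.07 − 0.85)/(1.15 − 0.85) = 0.2200/0.3000 = 0.7333
Terminal stock prices: S_uuu = 159.7, S_uud = 118, S_udd = 87.24, S_ddd = 64.48
Terminal payoffs (S − K): max(25.69, 0) = 25.69, max(-15.97, 0) = 0, max(-46.76, 0) = 0, max(-69.52, 0) = 0
Node uu (S = 138.9): V_uu = 1/1.07·[0.7333·25.6919 + 0.2667·0.0000] = 17.6081
Node ud (S = 102.6): V_ud = 1/1.07·[0.7333·0.0000 + 0.2667·0.0000] = 0.0000
Node dd (S = 75.86): V_dd = 1/1.07·[0.7333·0.0000 + 0.2667·0.0000] = 0.0000
Node u (S = 120.7): V_u = 1/1.07·[0.7333·17.6081 + 0.2667·0.0000] = 12.0679
Node d (S = 89.25): V_d = 1/1.07·[0.7333·0.0000 + 0.2667·0.0000] = 0.0000
Node 0 (S = 105): V_0 = 1/1.07·[0.7333·12.0679 + 0.2667·0.0000] = 8.2708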